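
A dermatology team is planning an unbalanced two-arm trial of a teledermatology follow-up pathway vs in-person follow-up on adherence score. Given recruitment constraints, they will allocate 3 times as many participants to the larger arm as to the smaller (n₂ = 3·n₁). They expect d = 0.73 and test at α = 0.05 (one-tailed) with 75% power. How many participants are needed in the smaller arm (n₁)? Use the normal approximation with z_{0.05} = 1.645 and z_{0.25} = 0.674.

n₁ = 14

With allocation ratio k = n₂/n₁ = 3, Var(x̄₁−x̄₂) = σ²(1/n₁ + 1/(k·n₁)) = σ²·(k+1)/(k·n₁).
So n₁ = (1 + 1/k)·((z_{α} + z_β)/d)² = 1.333 × (2.319/0.73)².
n₁ = 1.333 × 10.09 = 13.5.
Round up: n₁ = 14, giving n₂ = 3 × 14 = 42.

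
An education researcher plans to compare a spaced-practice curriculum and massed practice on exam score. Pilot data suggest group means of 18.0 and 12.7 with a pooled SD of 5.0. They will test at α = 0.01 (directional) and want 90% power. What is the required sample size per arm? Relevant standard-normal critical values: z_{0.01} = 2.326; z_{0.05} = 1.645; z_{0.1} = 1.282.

n = 24 per group

Cohen's d = |M₁ − M₂| / SD_pooled = |18.0 − 12.7| / 5.0 = 5.3 / 5.0 = 1.060.
For two independent groups with equal n: n = 2·((z_{α} + z_β) / d)².
z_{α} + z_β = 2.326 + 1.282 = 3.608.
n = 2 × (3.608 / 1.060)² = 2 × 3.404² = 2 × 11.59 = 23.2.
Round up to the next whole participant.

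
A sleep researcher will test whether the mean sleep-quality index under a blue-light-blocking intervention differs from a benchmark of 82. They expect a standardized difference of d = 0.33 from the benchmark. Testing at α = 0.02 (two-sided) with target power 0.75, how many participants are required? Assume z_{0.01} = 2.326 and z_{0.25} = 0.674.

For a one-sample test: n = ((z_{α/2} + z_β) / d)².
z_{α/2} + z_β = 2.326 + 0.674 = 3.000.
n = (3.000 / 0.33)² = 9.091² = 82.64.
Round up.

n = 83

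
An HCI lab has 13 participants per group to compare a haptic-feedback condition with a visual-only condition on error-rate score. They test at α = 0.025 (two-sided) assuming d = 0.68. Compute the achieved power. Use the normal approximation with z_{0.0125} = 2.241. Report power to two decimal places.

For two equal groups, power = Φ(d·√(n/2) − z_{α/2}).
d·√(n/2) = 0.68 × √(13/2) = 0.68 × 2.550 = 1.734.
z_β = 1.734 − 2.241 = -0.507.
Power = Φ(-0.507) = 0.306.

power ≈ 0.31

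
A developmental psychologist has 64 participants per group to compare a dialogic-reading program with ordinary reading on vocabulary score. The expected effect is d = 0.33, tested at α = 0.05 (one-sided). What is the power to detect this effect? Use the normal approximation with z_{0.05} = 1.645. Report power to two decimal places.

power ≈ 0.59

For two equal groups, power = Φ(d·√(n/2) − z_{α}).
d·√(n/2) = 0.33 × √(64/2) = 0.33 × 5.657 = 1.867.
z_β = 1.867 − 1.645 = 0.222.
Power = Φ(0.222) = 0.588.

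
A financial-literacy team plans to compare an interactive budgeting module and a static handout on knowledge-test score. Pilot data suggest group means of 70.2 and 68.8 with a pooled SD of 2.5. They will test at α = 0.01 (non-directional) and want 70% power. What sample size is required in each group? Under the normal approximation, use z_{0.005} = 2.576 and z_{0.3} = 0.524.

Cohen's d = |M₁ − M₂| / SD_pooled = |70.2 − 68.8| / 2.5 = 1.4 / 2.5 = 0.560.
For two independent groups with equal n: n = 2·((z_{α/2} + z_β) / d)².
z_{α/2} + z_β = 2.576 + 0.524 = 3.100.
n = 2 × (3.100 / 0.560)² = 2 × 5.536² = 2 × 30.64 = 61.3.
Round up to the next whole participant.

n = 62 per group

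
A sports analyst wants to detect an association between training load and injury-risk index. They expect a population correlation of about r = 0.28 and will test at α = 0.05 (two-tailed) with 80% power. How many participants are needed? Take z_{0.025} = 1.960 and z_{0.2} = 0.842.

Fisher's z: C = ½·ln((1+r)/(1−r)) = ½·ln(1.7778) = 0.2877.
n = ((z_{α/2} + z_β)/C)² + 3.
(1.960 + 0.842) / 0.2877 = 2.802 / 0.2877 = 9.739.
n = 9.739² + 3 = 94.85 + 3 = 97.9.
Round up.

n = 98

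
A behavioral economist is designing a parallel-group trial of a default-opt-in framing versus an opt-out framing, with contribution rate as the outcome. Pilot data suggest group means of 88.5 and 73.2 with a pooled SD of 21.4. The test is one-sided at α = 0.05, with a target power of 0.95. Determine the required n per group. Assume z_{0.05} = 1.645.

Cohen's d = |M₁ − M₂| / SD_pooled = |88.5 − 73.2| / 21.4 = 15.3 / 21.4 = 0.715.
For two independent groups with equal n: n = 2·((z_{α} + z_β) / d)².
z_{α} + z_β = 1.645 + 1.645 = 3.290.
n = 2 × (3.290 / 0.715)² = 2 × 4.601² = 2 × 21.17 = 42.3.
Round up to the next whole participant.

n = 43 per group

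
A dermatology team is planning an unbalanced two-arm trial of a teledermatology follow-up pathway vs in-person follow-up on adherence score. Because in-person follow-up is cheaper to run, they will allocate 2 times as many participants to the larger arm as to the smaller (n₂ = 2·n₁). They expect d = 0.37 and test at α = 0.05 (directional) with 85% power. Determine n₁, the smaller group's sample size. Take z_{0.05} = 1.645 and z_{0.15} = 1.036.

With allocation ratio k = n₂/n₁ = 2, Var(x̄₁−x̄₂) = σ²(1/n₁ + 1/(k·n₁)) = σ²·(k+1)/(k·n₁).
So n₁ = (1 + 1/k)·((z_{α} + z_β)/d)² = 1.500 × (2.681/0.37)².
n₁ = 1.500 × 52.50 = 78.8.
Round up: n₁ = 79, giving n₂ = 2 × 79 = 158.

n₁ = 79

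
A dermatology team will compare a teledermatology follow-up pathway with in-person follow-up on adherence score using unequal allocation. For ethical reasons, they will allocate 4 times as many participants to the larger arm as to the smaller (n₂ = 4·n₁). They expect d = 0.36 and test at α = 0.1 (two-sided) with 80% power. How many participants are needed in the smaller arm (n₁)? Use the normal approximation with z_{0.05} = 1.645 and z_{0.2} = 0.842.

n₁ = 60

With allocation ratio k = n₂/n₁ = 4, Var(x̄₁−x̄₂) = σ²(1/n₁ + 1/(k·n₁)) = σ²·(k+1)/(k·n₁).
So n₁ = (1 + 1/k)·((z_{α/2} + z_β)/d)² = 1.250 × (2.487/0.36)².
n₁ = 1.250 × 47.73 = 59.7.
Round up: n₁ = 60, giving n₂ = 4 × 60 = 240.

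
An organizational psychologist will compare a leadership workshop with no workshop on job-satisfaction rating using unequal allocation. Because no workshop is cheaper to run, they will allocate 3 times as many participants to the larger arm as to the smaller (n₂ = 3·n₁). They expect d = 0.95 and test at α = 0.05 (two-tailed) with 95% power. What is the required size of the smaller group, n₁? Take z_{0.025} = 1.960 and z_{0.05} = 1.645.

With allocation ratio k = n₂/n₁ = 3, Var(x̄₁−x̄₂) = σ²(1/n₁ + 1/(k·n₁)) = σ²·(k+1)/(k·n₁).
So n₁ = (1 + 1/k)·((z_{α/2} + z_β)/d)² = 1.333 × (3.605/0.95)².
n₁ = 1.333 × 14.40 = 19.2.
Round up: n₁ = 20, giving n₂ = 3 × 20 = 60.

n₁ = 20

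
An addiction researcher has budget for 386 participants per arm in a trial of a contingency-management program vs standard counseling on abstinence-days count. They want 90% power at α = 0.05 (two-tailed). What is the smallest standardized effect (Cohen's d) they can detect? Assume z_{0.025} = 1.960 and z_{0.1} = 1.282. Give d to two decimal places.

d_min ≈ 0.23

For two independent groups of n = 386 each: d_min = (z_{α/2} + z_β)·√(2/n).
z-sum = 1.960 + 1.282 = 3.242.
d_min = 3.242 × √(2/386) = 3.242 × 0.0720 = 0.233.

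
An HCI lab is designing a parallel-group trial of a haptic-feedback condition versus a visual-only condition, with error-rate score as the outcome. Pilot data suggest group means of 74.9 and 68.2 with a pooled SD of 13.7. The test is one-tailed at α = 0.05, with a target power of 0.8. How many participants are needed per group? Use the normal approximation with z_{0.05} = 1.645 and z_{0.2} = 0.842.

Cohen's d = |M₁ − M₂| / SD_pooled = |74.9 − 68.2| / 13.7 = 6.7 / 13.7 = 0.489.
For two independent groups with equal n: n = 2·((z_{α} + z_β) / d)².
z_{α} + z_β = 1.645 + 0.842 = 2.487.
n = 2 × (2.487 / 0.489)² = 2 × 5.086² = 2 × 25.87 = 51.7.
Round up to the next whole participant.

n = 52 per group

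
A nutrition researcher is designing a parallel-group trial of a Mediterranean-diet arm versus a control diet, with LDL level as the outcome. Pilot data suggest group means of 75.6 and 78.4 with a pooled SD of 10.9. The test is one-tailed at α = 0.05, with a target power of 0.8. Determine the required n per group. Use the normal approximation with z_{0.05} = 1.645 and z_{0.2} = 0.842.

n = 188 per group

Cohen's d = |M₁ − M₂| / SD_pooled = |75.6 − 78.4| / 10.9 = 2.8 / 10.9 = 0.257.
For two independent groups with equal n: n = 2·((z_{α} + z_β) / d)².
z_{α} + z_β = 1.645 + 0.842 = 2.487.
n = 2 × (2.487 / 0.257)² = 2 × 9.677² = 2 × 93.65 = 187.3.
Round up to the next whole participant.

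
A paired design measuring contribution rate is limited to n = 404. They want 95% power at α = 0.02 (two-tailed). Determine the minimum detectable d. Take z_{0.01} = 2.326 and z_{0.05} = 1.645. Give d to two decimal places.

d_min ≈ 0.20

For a single sample (or paired design) of n = 404: d_min = (z_{α/2} + z_β)/√n.
z-sum = 2.326 + 1.645 = 3.971.
d_min = 3.971 / √404 = 3.971 / 20.100 = 0.198.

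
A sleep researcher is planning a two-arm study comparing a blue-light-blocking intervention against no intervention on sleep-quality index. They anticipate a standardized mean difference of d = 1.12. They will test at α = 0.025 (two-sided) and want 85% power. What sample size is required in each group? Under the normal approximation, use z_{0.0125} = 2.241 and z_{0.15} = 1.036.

n = 18 per group

For two independent groups with equal n: n = 2·((z_{α/2} + z_β) / d)².
z_{α/2} + z_β = 2.241 + 1.036 = 3.277.
n = 2 × (3.277 / 1.12)² = 2 × 2.926² = 2 × 8.56 = 17.1.
Round up to the next whole participant.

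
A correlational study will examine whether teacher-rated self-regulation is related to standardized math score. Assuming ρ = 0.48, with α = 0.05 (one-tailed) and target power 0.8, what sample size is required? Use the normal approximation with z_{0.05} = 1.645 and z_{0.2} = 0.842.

Fisher's z: C = ½·ln((1+r)/(1−r)) = ½·ln(2.8462) = 0.5230.
n = ((z_{α} + z_β)/C)² + 3.
(1.645 + 0.842) / 0.5230 = 2.487 / 0.5230 = 4.755.
n = 4.755² + 3 = 22.61 + 3 = 25.6.
Round up.

n = 26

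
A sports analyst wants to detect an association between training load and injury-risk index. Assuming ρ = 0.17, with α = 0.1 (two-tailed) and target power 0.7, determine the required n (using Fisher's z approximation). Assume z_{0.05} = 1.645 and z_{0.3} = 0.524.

Fisher's z: C = ½·ln((1+r)/(1−r)) = ½·ln(1.4096) = 0.1717.
n = ((z_{α/2} + z_β)/C)² + 3.
(1.645 + 0.524) / 0.1717 = 2.169 / 0.1717 = 12.632.
n = 12.632² + 3 = 159.58 + 3 = 162.6.
Round up.

n = 163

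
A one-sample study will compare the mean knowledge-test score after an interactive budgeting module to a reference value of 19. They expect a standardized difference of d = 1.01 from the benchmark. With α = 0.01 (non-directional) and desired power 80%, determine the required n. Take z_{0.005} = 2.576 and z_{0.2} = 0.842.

For a one-sample test: n = ((z_{α/2} + z_β) / d)².
z_{α/2} + z_β = 2.576 + 0.842 = 3.418.
n = (3.418 / 1.01)² = 3.384² = 11.45.
Round up.

n = 12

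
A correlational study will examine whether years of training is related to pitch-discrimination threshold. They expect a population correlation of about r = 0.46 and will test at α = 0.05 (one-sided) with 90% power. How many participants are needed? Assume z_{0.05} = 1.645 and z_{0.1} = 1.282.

Fisher's z: C = ½·ln((1+r)/(1−r)) = ½·ln(2.7037) = 0.4973.
n = ((z_{α} + z_β)/C)² + 3.
(1.645 + 1.282) / 0.4973 = 2.927 / 0.4973 = 5.886.
n = 5.886² + 3 = 34.64 + 3 = 37.6.
Round up.

n = 38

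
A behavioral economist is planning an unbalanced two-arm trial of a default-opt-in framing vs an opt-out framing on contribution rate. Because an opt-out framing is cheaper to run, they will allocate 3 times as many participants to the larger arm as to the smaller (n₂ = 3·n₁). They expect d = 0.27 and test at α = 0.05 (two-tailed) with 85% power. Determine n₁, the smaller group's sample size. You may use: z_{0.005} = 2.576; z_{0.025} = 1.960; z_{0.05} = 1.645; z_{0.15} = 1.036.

With allocation ratio k = n₂/n₁ = 3, Var(x̄₁−x̄₂) = σ²(1/n₁ + 1/(k·n₁)) = σ²·(k+1)/(k·n₁).
So n₁ = (1 + 1/k)·((z_{α/2} + z_β)/d)² = 1.333 × (2.996/0.27)².
n₁ = 1.333 × 123.13 = 164.2.
Round up: n₁ = 165, giving n₂ = 3 × 165 = 495.

n₁ = 165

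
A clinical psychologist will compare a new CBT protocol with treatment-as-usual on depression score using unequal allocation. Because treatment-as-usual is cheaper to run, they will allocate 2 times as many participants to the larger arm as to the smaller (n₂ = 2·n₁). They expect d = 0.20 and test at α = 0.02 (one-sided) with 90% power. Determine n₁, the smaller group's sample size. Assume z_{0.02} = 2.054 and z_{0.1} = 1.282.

With allocation ratio k = n₂/n₁ = 2, Var(x̄₁−x̄₂) = σ²(1/n₁ + 1/(k·n₁)) = σ²·(k+1)/(k·n₁).
So n₁ = (1 + 1/k)·((z_{α} + z_β)/d)² = 1.500 × (3.336/0.20)².
n₁ = 1.500 × 278.22 = 417.3.
Round up: n₁ = 418, giving n₂ = 2 × 418 = 836.

n₁ = 418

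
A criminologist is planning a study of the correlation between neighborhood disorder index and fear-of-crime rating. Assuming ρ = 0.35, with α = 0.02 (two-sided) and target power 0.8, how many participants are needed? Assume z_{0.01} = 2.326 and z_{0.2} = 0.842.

Fisher's z: C = ½·ln((1+r)/(1−r)) = ½·ln(2.0769) = 0.3654.
n = ((z_{α/2} + z_β)/C)² + 3.
(2.326 + 0.842) / 0.3654 = 3.168 / 0.3654 = 8.670.
n = 8.670² + 3 = 75.17 + 3 = 78.2.
Round up.

n = 79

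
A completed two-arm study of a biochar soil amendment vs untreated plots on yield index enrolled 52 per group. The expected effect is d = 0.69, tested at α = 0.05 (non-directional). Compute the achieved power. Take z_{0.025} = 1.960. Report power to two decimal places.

For two equal groups, power = Φ(d·√(n/2) − z_{α/2}).
d·√(n/2) = 0.69 × √(52/2) = 0.69 × 5.099 = 3.518.
z_β = 3.518 − 1.960 = 1.558.
Power = Φ(1.558) = 0.940.

power ≈ 0.94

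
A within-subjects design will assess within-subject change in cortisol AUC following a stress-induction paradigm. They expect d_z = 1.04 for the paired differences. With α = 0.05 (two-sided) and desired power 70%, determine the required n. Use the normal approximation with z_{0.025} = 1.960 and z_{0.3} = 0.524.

n = 6 pairs

For a paired (one-sample on differences) test: n = ((z_{α/2} + z_β) / d)².
z_{α/2} + z_β = 1.960 + 0.524 = 2.484.
n = (2.484 / 1.04)² = 2.388² = 5.70.
Round up.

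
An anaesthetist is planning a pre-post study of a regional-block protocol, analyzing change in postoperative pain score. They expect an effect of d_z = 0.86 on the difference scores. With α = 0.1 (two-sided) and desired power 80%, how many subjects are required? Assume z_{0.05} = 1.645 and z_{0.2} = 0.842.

n = 9 pairs

For a paired (one-sample on differences) test: n = ((z_{α/2} + z_β) / d)².
z_{α/2} + z_β = 1.645 + 0.842 = 2.487.
n = (2.487 / 0.86)² = 2.892² = 8.36.
Round up.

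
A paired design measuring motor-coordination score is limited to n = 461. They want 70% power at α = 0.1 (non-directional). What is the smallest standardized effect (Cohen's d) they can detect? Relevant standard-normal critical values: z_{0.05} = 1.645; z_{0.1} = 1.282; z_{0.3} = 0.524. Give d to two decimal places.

For a single sample (or paired design) of n = 461: d_min = (z_{α/2} + z_β)/√n.
z-sum = 1.645 + 0.524 = 2.169.
d_min = 2.169 / √461 = 2.169 / 21.471 = 0.101.

d_min ≈ 0.10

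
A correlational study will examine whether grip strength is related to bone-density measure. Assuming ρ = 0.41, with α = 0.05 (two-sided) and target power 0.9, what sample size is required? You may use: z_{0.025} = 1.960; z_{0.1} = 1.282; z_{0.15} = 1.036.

Fisher's z: C = ½·ln((1+r)/(1−r)) = ½·ln(2.3898) = 0.4356.
n = ((z_{α/2} + z_β)/C)² + 3.
(1.960 + 1.282) / 0.4356 = 3.242 / 0.4356 = 7.443.
n = 7.443² + 3 = 55.39 + 3 = 58.4.
Round up.

n = 59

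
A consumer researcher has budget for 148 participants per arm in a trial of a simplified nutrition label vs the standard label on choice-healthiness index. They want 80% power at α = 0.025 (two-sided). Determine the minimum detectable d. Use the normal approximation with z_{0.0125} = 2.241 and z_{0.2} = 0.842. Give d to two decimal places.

For two independent groups of n = 148 each: d_min = (z_{α/2} + z_β)·√(2/n).
z-sum = 2.241 + 0.842 = 3.083.
d_min = 3.083 × √(2/148) = 3.083 × 0.1162 = 0.358.

d_min ≈ 0.36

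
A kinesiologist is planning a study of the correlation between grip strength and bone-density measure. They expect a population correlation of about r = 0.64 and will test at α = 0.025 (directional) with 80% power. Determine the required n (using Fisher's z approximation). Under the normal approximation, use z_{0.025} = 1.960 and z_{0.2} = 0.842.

n = 17

Fisher's z: C = ½·ln((1+r)/(1−r)) = ½·ln(4.5556) = 0.7582.
n = ((z_{α} + z_β)/C)² + 3.
(1.960 + 0.842) / 0.7582 = 2.802 / 0.7582 = 3.696.
n = 3.696² + 3 = 13.66 + 3 = 16.7.
Round up.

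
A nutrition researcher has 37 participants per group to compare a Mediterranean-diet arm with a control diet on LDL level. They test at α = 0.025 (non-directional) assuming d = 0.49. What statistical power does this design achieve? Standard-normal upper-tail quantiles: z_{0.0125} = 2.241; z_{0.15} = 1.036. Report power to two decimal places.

For two equal groups, power = Φ(d·√(n/2) − z_{α/2}).
d·√(n/2) = 0.49 × √(37/2) = 0.49 × 4.301 = 2.108.
z_β = 2.108 − 2.241 = -0.133.
Power = Φ(-0.133) = 0.447.

power ≈ 0.45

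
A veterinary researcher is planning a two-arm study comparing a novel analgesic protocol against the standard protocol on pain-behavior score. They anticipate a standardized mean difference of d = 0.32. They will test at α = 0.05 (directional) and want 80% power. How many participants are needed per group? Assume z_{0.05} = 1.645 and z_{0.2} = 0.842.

For two independent groups with equal n: n = 2·((z_{α} + z_β) / d)².
z_{α} + z_β = 1.645 + 0.842 = 2.487.
n = 2 × (2.487 / 0.32)² = 2 × 7.772² = 2 × 60.40 = 120.8.
Round up to the next whole participant.

n = 121 per group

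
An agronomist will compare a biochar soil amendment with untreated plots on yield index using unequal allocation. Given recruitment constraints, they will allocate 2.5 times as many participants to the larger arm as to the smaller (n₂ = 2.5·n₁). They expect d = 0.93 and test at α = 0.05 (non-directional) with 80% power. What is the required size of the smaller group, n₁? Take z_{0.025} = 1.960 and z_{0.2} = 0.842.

With allocation ratio k = n₂/n₁ = 2.5, Var(x̄₁−x̄₂) = σ²(1/n₁ + 1/(k·n₁)) = σ²·(k+1)/(k·n₁).
So n₁ = (1 + 1/k)·((z_{α/2} + z_β)/d)² = 1.400 × (2.802/0.93)².
n₁ = 1.400 × 9.08 = 12.7.
Round up: n₁ = 13, giving n₂ = ⌈2.5 × 13⌉ = ⌈32.5⌉ = 33.

n₁ = 13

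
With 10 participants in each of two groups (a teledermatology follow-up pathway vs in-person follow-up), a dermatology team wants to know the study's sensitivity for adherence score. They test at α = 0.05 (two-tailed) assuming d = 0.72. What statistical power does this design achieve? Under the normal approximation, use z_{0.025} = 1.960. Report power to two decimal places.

For two equal groups, power = Φ(d·√(n/2) − z_{α/2}).
d·√(n/2) = 0.72 × √(10/2) = 0.72 × 2.236 = 1.610.
z_β = 1.610 − 1.960 = -0.350.
Power = Φ(-0.350) = 0.363.

power ≈ 0.36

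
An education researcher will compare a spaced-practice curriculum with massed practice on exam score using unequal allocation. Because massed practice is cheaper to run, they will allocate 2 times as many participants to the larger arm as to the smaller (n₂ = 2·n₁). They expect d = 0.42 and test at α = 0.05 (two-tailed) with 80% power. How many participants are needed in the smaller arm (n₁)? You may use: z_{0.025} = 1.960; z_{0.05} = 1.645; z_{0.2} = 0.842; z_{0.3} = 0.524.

With allocation ratio k = n₂/n₁ = 2, Var(x̄₁−x̄₂) = σ²(1/n₁ + 1/(k·n₁)) = σ²·(k+1)/(k·n₁).
So n₁ = (1 + 1/k)·((z_{α/2} + z_β)/d)² = 1.500 × (2.802/0.42)².
n₁ = 1.500 × 44.51 = 66.8.
Round up: n₁ = 67, giving n₂ = 2 × 67 = 134.

n₁ = 67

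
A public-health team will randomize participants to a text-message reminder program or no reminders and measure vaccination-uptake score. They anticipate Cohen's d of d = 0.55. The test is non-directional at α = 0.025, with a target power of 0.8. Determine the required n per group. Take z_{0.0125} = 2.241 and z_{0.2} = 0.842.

n = 63 per group

For two independent groups with equal n: n = 2·((z_{α/2} + z_β) / d)².
z_{α/2} + z_β = 2.241 + 0.842 = 3.083.
n = 2 × (3.083 / 0.55)² = 2 × 5.605² = 2 × 31.42 = 62.8.
Round up to the next whole participant.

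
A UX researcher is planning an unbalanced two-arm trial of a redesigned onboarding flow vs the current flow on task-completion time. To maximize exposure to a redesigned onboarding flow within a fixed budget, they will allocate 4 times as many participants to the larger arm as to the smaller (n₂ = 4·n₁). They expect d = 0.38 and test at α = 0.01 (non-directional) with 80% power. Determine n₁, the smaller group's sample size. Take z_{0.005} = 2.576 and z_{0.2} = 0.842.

With allocation ratio k = n₂/n₁ = 4, Var(x̄₁−x̄₂) = σ²(1/n₁ + 1/(k·n₁)) = σ²·(k+1)/(k·n₁).
So n₁ = (1 + 1/k)·((z_{α/2} + z_β)/d)² = 1.250 × (3.418/0.38)².
n₁ = 1.250 × 80.91 = 101.1.
Round up: n₁ = 102, giving n₂ = 4 × 102 = 408.

n₁ = 102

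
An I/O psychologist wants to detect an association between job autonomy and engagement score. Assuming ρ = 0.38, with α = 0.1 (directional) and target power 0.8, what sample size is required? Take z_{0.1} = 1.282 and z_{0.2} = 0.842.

n = 32

Fisher's z: C = ½·ln((1+r)/(1−r)) = ½·ln(2.2258) = 0.4001.
n = ((z_{α} + z_β)/C)² + 3.
(1.282 + 0.842) / 0.4001 = 2.124 / 0.4001 = 5.309.
n = 5.309² + 3 = 28.18 + 3 = 31.2.
Round up.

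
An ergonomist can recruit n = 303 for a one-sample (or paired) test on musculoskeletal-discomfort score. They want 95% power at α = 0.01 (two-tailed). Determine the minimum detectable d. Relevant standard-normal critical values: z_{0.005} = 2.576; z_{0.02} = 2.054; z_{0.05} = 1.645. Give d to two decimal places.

d_min ≈ 0.24

For a single sample (or paired design) of n = 303: d_min = (z_{α/2} + z_β)/√n.
z-sum = 2.576 + 1.645 = 4.221.
d_min = 4.221 / √303 = 4.221 / 17.407 = 0.242.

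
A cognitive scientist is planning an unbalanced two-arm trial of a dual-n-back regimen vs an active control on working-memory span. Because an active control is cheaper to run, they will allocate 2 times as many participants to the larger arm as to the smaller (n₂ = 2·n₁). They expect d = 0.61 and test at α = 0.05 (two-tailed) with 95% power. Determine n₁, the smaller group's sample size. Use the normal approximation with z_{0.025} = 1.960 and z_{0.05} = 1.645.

With allocation ratio k = n₂/n₁ = 2, Var(x̄₁−x̄₂) = σ²(1/n₁ + 1/(k·n₁)) = σ²·(k+1)/(k·n₁).
So n₁ = (1 + 1/k)·((z_{α/2} + z_β)/d)² = 1.500 × (3.605/0.61)².
n₁ = 1.500 × 34.93 = 52.4.
Round up: n₁ = 53, giving n₂ = 2 × 53 = 106.

n₁ = 53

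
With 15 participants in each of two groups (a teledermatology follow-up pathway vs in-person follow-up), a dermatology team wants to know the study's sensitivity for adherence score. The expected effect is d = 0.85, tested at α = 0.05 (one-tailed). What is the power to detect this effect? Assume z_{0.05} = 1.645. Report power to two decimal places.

For two equal groups, power = Φ(d·√(n/2) − z_{α}).
d·√(n/2) = 0.85 × √(15/2) = 0.85 × 2.739 = 2.328.
z_β = 2.328 − 1.645 = 0.683.
Power = Φ(0.683) = 0.753.

power ≈ 0.75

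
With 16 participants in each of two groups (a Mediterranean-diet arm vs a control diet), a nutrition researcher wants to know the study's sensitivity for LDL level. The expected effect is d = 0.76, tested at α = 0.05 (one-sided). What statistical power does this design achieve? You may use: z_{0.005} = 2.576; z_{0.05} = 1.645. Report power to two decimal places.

For two equal groups, power = Φ(d·√(n/2) − z_{α}).
d·√(n/2) = 0.76 × √(16/2) = 0.76 × 2.828 = 2.150.
z_β = 2.150 − 1.645 = 0.505.
Power = Φ(0.505) = 0.693.

power ≈ 0.69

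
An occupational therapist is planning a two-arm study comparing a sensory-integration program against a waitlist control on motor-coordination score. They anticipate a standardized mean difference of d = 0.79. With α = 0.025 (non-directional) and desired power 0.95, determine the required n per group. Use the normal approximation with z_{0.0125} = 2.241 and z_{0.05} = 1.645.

n = 49 per group

For two independent groups with equal n: n = 2·((z_{α/2} + z_β) / d)².
z_{α/2} + z_β = 2.241 + 1.645 = 3.886.
n = 2 × (3.886 / 0.79)² = 2 × 4.919² = 2 × 24.20 = 48.4.
Round up to the next whole participant.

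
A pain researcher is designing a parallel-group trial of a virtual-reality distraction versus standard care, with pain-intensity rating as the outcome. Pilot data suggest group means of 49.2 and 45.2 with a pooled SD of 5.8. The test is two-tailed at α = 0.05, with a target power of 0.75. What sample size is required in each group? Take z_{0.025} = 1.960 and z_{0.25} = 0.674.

n = 30 per group

Cohen's d = |M₁ − M₂| / SD_pooled = |49.2 − 45.2| / 5.8 = 4.0 / 5.8 = 0.690.
For two independent groups with equal n: n = 2·((z_{α/2} + z_β) / d)².
z_{α/2} + z_β = 1.960 + 0.674 = 2.634.
n = 2 × (2.634 / 0.690)² = 2 × 3.817² = 2 × 14.57 = 29.1.
Round up to the next whole participant.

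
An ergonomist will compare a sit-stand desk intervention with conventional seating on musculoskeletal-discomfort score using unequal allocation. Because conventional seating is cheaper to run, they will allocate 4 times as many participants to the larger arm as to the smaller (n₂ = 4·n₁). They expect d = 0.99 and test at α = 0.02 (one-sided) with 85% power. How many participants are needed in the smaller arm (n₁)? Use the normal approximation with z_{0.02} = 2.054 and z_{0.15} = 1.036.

n₁ = 13

With allocation ratio k = n₂/n₁ = 4, Var(x̄₁−x̄₂) = σ²(1/n₁ + 1/(k·n₁)) = σ²·(k+1)/(k·n₁).
So n₁ = (1 + 1/k)·((z_{α} + z_β)/d)² = 1.250 × (3.090/0.99)².
n₁ = 1.250 × 9.74 = 12.2.
Round up: n₁ = 13, giving n₂ = 4 × 13 = 52.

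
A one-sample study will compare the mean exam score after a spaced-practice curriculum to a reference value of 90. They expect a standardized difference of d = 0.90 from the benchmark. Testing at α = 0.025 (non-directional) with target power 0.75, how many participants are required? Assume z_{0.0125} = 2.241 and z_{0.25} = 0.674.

For a one-sample test: n = ((z_{α/2} + z_β) / d)².
z_{α/2} + z_β = 2.241 + 0.674 = 2.915.
n = (2.915 / 0.90)² = 3.239² = 10.49.
Round up.

n = 11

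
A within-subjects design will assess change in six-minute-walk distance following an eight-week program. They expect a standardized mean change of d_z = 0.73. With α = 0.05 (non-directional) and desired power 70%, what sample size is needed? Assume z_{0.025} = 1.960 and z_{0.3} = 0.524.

n = 12 pairs

For a paired (one-sample on differences) test: n = ((z_{α/2} + z_β) / d)².
z_{α/2} + z_β = 1.960 + 0.524 = 2.484.
n = (2.484 / 0.73)² = 3.403² = 11.58.
Round up.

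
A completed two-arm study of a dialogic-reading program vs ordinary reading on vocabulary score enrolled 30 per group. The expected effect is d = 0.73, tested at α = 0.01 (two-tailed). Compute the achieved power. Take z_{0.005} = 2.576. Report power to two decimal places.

power ≈ 0.60

For two equal groups, power = Φ(d·√(n/2) − z_{α/2}).
d·√(n/2) = 0.73 × √(30/2) = 0.73 × 3.873 = 2.827.
z_β = 2.827 − 2.576 = 0.251.
Power = Φ(0.251) = 0.599.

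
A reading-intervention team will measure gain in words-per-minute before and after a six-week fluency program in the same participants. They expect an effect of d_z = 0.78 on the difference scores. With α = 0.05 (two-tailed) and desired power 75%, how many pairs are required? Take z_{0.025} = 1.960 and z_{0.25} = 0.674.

n = 12 pairs

For a paired (one-sample on differences) test: n = ((z_{α/2} + z_β) / d)².
z_{α/2} + z_β = 1.960 + 0.674 = 2.634.
n = (2.634 / 0.78)² = 3.377² = 11.40.
Round up.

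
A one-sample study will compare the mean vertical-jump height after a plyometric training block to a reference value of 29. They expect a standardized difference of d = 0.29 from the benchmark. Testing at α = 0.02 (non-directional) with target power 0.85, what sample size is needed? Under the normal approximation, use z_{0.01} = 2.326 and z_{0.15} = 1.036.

For a one-sample test: n = ((z_{α/2} + z_β) / d)².
z_{α/2} + z_β = 2.326 + 1.036 = 3.362.
n = (3.362 / 0.29)² = 11.593² = 134.40.
Round up.

n = 135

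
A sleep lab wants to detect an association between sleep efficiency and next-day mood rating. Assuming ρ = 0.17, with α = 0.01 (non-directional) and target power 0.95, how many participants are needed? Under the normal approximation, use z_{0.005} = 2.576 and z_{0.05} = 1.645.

n = 608

Fisher's z: C = ½·ln((1+r)/(1−r)) = ½·ln(1.4096) = 0.1717.
n = ((z_{α/2} + z_β)/C)² + 3.
(2.576 + 1.645) / 0.1717 = 4.221 / 0.1717 = 24.584.
n = 24.584² + 3 = 604.35 + 3 = 607.4.
Round up.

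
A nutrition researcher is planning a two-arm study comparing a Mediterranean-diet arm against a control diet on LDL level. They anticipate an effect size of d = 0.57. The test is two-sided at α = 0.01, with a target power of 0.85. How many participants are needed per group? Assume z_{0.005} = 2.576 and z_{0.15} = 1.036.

For two independent groups with equal n: n = 2·((z_{α/2} + z_β) / d)².
z_{α/2} + z_β = 2.576 + 1.036 = 3.612.
n = 2 × (3.612 / 0.57)² = 2 × 6.337² = 2 × 40.16 = 80.3.
Round up to the next whole participant.

n = 81 per group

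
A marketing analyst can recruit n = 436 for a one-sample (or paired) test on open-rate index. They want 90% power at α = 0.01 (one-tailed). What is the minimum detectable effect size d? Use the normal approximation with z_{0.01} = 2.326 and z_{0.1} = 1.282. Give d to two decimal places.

d_min ≈ 0.17

For a single sample (or paired design) of n = 436: d_min = (z_{α} + z_β)/√n.
z-sum = 2.326 + 1.282 = 3.608.
d_min = 3.608 / √436 = 3.608 / 20.881 = 0.173.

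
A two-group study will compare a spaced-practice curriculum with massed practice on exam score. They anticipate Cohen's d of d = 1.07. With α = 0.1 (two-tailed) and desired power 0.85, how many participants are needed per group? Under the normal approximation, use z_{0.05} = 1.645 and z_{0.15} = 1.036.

n = 13 per group

For two independent groups with equal n: n = 2·((z_{α/2} + z_β) / d)².
z_{α/2} + z_β = 1.645 + 1.036 = 2.681.
n = 2 × (2.681 / 1.07)² = 2 × 2.506² = 2 × 6.28 = 12.6.
Round up to the next whole participant.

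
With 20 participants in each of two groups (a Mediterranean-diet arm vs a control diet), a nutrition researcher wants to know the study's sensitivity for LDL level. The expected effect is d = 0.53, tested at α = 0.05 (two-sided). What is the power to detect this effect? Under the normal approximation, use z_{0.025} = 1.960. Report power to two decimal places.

For two equal groups, power = Φ(d·√(n/2) − z_{α/2}).
d·√(n/2) = 0.53 × √(20/2) = 0.53 × 3.162 = 1.676.
z_β = 1.676 − 1.960 = -0.284.
Power = Φ(-0.284) = 0.388.

power ≈ 0.39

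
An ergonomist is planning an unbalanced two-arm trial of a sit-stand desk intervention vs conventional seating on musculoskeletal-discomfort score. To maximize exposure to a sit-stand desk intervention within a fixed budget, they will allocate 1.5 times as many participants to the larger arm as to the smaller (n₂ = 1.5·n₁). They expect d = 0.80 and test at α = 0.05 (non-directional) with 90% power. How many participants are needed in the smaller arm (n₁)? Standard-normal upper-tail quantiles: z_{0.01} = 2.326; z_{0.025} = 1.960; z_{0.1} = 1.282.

n₁ = 28

With allocation ratio k = n₂/n₁ = 1.5, Var(x̄₁−x̄₂) = σ²(1/n₁ + 1/(k·n₁)) = σ²·(k+1)/(k·n₁).
So n₁ = (1 + 1/k)·((z_{α/2} + z_β)/d)² = 1.667 × (3.242/0.80)².
n₁ = 1.667 × 16.42 = 27.4.
Round up: n₁ = 28, giving n₂ = 1.5 × 28 = 42.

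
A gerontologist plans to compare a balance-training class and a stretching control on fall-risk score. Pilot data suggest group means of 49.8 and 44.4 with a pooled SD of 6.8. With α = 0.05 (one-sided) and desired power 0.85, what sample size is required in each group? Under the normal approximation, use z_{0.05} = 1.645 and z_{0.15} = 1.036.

n = 23 per group

Cohen's d = |M₁ − M₂| / SD_pooled = |49.8 − 44.4| / 6.8 = 5.4 / 6.8 = 0.794.
For two independent groups with equal n: n = 2·((z_{α} + z_β) / d)².
z_{α} + z_β = 1.645 + 1.036 = 2.681.
n = 2 × (2.681 / 0.794)² = 2 × 3.377² = 2 × 11.40 = 22.8.
Round up to the next whole participant.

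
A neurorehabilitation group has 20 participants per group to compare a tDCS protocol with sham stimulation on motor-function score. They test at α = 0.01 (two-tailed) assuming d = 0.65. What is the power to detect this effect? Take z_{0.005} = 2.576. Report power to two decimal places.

For two equal groups, power = Φ(d·√(n/2) − z_{α/2}).
d·√(n/2) = 0.65 × √(20/2) = 0.65 × 3.162 = 2.055.
z_β = 2.055 − 2.576 = -0.521.
Power = Φ(-0.521) = 0.301.

power ≈ 0.30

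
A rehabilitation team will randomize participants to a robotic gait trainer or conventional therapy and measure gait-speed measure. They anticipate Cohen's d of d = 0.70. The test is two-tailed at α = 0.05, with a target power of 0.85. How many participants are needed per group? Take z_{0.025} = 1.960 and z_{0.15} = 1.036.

n = 37 per group

For two independent groups with equal n: n = 2·((z_{α/2} + z_β) / d)².
z_{α/2} + z_β = 1.960 + 1.036 = 2.996.
n = 2 × (2.996 / 0.70)² = 2 × 4.280² = 2 × 18.32 = 36.6.
Round up to the next whole participant.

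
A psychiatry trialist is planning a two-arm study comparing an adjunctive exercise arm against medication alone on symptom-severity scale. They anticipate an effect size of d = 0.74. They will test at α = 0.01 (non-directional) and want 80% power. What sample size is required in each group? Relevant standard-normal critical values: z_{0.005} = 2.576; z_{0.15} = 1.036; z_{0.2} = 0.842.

For two independent groups with equal n: n = 2·((z_{α/2} + z_β) / d)².
z_{α/2} + z_β = 2.576 + 0.842 = 3.418.
n = 2 × (3.418 / 0.74)² = 2 × 4.619² = 2 × 21.33 = 42.7.
Round up to the next whole participant.

n = 43 per group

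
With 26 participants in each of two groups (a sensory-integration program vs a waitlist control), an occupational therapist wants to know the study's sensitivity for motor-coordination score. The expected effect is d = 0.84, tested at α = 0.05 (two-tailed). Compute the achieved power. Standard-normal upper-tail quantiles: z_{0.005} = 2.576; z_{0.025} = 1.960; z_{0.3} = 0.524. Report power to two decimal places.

power ≈ 0.86

For two equal groups, power = Φ(d·√(n/2) − z_{α/2}).
d·√(n/2) = 0.84 × √(26/2) = 0.84 × 3.606 = 3.029.
z_β = 3.029 − 1.960 = 1.069.
Power = Φ(1.069) = 0.857.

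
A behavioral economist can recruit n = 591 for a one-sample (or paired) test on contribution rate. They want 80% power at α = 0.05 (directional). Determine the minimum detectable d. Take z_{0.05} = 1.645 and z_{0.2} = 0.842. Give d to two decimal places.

For a single sample (or paired design) of n = 591: d_min = (z_{α} + z_β)/√n.
z-sum = 1.645 + 0.842 = 2.487.
d_min = 2.487 / √591 = 2.487 / 24.310 = 0.102.

d_min ≈ 0.10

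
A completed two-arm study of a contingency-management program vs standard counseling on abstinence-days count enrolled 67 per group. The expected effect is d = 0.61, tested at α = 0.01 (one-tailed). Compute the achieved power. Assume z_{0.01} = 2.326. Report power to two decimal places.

power ≈ 0.89

For two equal groups, power = Φ(d·√(n/2) − z_{α}).
d·√(n/2) = 0.61 × √(67/2) = 0.61 × 5.788 = 3.531.
z_β = 3.531 − 2.326 = 1.205.
Power = Φ(1.205) = 0.886.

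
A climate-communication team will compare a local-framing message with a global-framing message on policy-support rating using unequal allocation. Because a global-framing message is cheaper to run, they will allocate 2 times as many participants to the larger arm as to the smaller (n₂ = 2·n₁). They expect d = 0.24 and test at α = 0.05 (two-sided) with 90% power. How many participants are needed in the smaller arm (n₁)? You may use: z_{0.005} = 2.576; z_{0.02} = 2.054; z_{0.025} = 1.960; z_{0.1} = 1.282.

With allocation ratio k = n₂/n₁ = 2, Var(x̄₁−x̄₂) = σ²(1/n₁ + 1/(k·n₁)) = σ²·(k+1)/(k·n₁).
So n₁ = (1 + 1/k)·((z_{α/2} + z_β)/d)² = 1.500 × (3.242/0.24)².
n₁ = 1.500 × 182.48 = 273.7.
Round up: n₁ = 274, giving n₂ = 2 × 274 = 548.

n₁ = 274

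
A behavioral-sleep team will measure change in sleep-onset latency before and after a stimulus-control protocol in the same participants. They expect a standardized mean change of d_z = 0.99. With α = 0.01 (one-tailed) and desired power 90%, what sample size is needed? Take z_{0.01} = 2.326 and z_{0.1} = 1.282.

n = 14 pairs

For a paired (one-sample on differences) test: n = ((z_{α} + z_β) / d)².
z_{α} + z_β = 2.326 + 1.282 = 3.608.
n = (3.608 / 0.99)² = 3.644² = 13.28.
Round up.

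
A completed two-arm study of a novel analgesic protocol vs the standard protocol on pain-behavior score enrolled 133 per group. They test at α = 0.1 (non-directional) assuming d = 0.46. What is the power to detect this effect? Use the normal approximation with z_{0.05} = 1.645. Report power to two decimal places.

For two equal groups, power = Φ(d·√(n/2) − z_{α/2}).
d·√(n/2) = 0.46 × √(133/2) = 0.46 × 8.155 = 3.751.
z_β = 3.751 − 1.645 = 2.106.
Power = Φ(2.106) = 0.982.

power ≈ 0.98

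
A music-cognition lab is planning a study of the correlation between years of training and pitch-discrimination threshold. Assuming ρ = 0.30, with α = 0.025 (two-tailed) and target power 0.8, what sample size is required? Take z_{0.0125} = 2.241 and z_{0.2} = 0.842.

Fisher's z: C = ½·ln((1+r)/(1−r)) = ½·ln(1.8571) = 0.3095.
n = ((z_{α/2} + z_β)/C)² + 3.
(2.241 + 0.842) / 0.3095 = 3.083 / 0.3095 = 9.961.
n = 9.961² + 3 = 99.23 + 3 = 102.2.
Round up.

n = 103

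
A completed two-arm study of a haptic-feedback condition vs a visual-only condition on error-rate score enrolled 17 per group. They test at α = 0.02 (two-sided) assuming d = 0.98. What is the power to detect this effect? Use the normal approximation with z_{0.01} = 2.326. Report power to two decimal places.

For two equal groups, power = Φ(d·√(n/2) − z_{α/2}).
d·√(n/2) = 0.98 × √(17/2) = 0.98 × 2.915 = 2.857.
z_β = 2.857 − 2.326 = 0.531.
Power = Φ(0.531) = 0.702.

power ≈ 0.70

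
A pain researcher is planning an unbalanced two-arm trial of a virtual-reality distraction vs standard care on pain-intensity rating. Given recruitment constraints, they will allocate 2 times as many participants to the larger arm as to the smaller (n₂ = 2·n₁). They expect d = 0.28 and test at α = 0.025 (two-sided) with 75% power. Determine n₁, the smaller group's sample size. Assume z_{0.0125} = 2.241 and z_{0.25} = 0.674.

n₁ = 163

With allocation ratio k = n₂/n₁ = 2, Var(x̄₁−x̄₂) = σ²(1/n₁ + 1/(k·n₁)) = σ²·(k+1)/(k·n₁).
So n₁ = (1 + 1/k)·((z_{α/2} + z_β)/d)² = 1.500 × (2.915/0.28)².
n₁ = 1.500 × 108.38 = 162.6.
Round up: n₁ = 163, giving n₂ = 2 × 163 = 326.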